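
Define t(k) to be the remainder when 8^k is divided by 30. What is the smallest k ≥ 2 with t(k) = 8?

We have t(1) = 8, t(2) = 4, t(3) = 2, t(4) = 16, t(5) = 8.
The sequence repeats with period 4.
The value 8 next appears (with k ≥ 2) at t(5).

5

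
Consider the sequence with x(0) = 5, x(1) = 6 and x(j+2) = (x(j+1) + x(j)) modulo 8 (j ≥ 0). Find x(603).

1

Computing terms: x(0) = 5, x(1) = 6, x(2) = 3, x(3) = 1, x(4) = 4, x(5) = 5, x(6) = 1, x(7) = 6, x(8) = 7, x(9) = 5, x(10) = 4, x(11) = 1, x(12) = 5, x(13) = 6.
The sequence repeats with period 12.
So x(603) = x(0 + ((603-0) mod 12)) = x(3) = 1.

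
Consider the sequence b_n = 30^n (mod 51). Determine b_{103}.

21

Computing terms: b_1 = 30; b_2 = 33; b_3 = 21; b_4 = 18; b_5 = 30.
Since b_5 = b_1 = 30, the sequence is periodic with period 4.
So b_{103} = b_{1 + ((103-1) mod 4)} = b_3 = 21.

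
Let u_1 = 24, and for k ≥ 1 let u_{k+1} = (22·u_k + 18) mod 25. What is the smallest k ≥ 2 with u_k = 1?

We have u_1 = 24; u_2 = 21; u_3 = 5; u_4 = 3; u_5 = 9; u_6 = 16; u_7 = 20; u_8 = 8; u_9 = 19; u_{10} = 11; u_{11} = 10; u_{12} = 13; u_{13} = 4; u_{14} = 6; u_{15} = 0; u_{16} = 18; u_{17} = 14; u_{18} = 1; u_{19} = 15; u_{20} = 23; u_{21} = 24.
Since u_{21} = u_1 = 24, the sequence is periodic with period 20.
The value 1 first appears (with k ≥ 2) at u_{18}.

18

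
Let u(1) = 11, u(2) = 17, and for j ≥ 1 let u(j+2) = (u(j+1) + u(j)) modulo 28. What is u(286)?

1

Computing terms: u(1) = 11; u(2) = 17; u(3) = 0; u(4) = 17; u(5) = 17; u(6) = 6; u(7) = 23; u(8) = 1; u(9) = 24; u(10) = 25; u(11) = 21; u(12) = 18; u(13) = 11; u(14) = 1; u(15) = 12; u(16) = 13; u(17) = 25; u(18) = 10; u(19) = 7; u(20) = 17; u(21) = 24; u(22) = 13; u(23) = 9; u(24) = 22; u(25) = 3; u(26) = 25; u(27) = 0; u(28) = 25; u(29) = 25; u(30) = 22; u(31) = 19; u(32) = 13; u(33) = 4; u(34) = 17; u(35) = 21; u(36) = 10; u(37) = 3; u(38) = 13; u(39) = 16; u(40) = 1; u(41) = 17; u(42) = 18; u(43) = 7; u(44) = 25; u(45) = 4; u(46) = 1; u(47) = 5; u(48) = 6; u(49) = 11; u(50) = 17.
The sequence repeats with period 48.
(286 - 1) mod 48 = 45, so u(286) = u(46) = 1.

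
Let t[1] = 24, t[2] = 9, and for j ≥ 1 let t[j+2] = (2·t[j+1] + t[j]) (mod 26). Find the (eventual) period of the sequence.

Computing terms: t[1] = 24,  t[2] = 9,  t[3] = 16,  t[4] = 15,  t[5] = 20,  t[6] = 3,  t[7] = 0,  t[8] = 3,  t[9] = 6,  t[10] = 15,  t[11] = 10,  t[12] = 9,  t[13] = 2,  t[14] = 13,  t[15] = 2,  t[16] = 17,  t[17] = 10,  t[18] = 11,  t[19] = 6,  t[20] = 23,  t[21] = 0,  t[22] = 23,  t[23] = 20,  t[24] = 11,  t[25] = 16,  t[26] = 17,  t[27] = 24,  t[28] = 13,  t[29] = 24,  t[30] = 9.
The sequence repeats with period 28.

28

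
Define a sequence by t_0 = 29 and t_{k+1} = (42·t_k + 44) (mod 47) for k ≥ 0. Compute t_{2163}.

We have t_0 = 29, t_1 = 40, t_2 = 32, t_3 = 25, t_4 = 13, t_5 = 26, t_6 = 8, t_7 = 4, t_8 = 24, t_9 = 18, t_{10} = 1, t_{11} = 39, t_{12} = 37, t_{13} = 0, t_{14} = 44, t_{15} = 12, t_{16} = 31, t_{17} = 30, t_{18} = 35, t_{19} = 10, t_{20} = 41, t_{21} = 27, t_{22} = 3, t_{23} = 29.
The sequence repeats with period 23.
(2163 - 0) mod 23 = 1, so t_{2163} = t_1 = 40.

40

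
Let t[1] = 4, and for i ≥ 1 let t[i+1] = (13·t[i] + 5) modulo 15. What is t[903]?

11

Computing terms: t[1] = 4,  t[2] = 12,  t[3] = 11,  t[4] = 13,  t[5] = 9,  t[6] = 2,  t[7] = 1,  t[8] = 3,  t[9] = 14,  t[10] = 7,  t[11] = 6,  t[12] = 8,  t[13] = 4.
The sequence repeats with period 12.
So t[903] = t[1 + ((903-1) mod 12)] = t[3] = 11.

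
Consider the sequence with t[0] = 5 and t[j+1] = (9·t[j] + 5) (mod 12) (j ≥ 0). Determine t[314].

We have t[0] = 5; t[1] = 2; t[2] = 11; t[3] = 8; t[4] = 5.
Since t[4] = t[0] = 5, the sequence is periodic with period 4.
So t[314] = t[0 + ((314-0) mod 4)] = t[2] = 11.

11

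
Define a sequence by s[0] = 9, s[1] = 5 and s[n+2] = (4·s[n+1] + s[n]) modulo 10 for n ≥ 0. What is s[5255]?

7

Computing terms: s[0] = 9; s[1] = 5; s[2] = 9; s[3] = 1; s[4] = 3; s[5] = 3; s[6] = 5; s[7] = 3; s[8] = 7; s[9] = 1; s[10] = 1; s[11] = 5; s[12] = 1; s[13] = 9; s[14] = 7; s[15] = 7; s[16] = 5; s[17] = 7; s[18] = 3; s[19] = 9; s[20] = 9; s[21] = 5.
Since (s[20], s[21]) = (s[0], s[1]) = (9, 5) (two consecutive terms determine the rest), the sequence is periodic with period 20.
(5255 - 0) mod 20 = 15, so s[5255] = s[15] = 7.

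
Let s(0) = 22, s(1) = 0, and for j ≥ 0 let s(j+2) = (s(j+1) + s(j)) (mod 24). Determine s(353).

18

Computing terms: s(0) = 22, s(1) = 0, s(2) = 22, s(3) = 22, s(4) = 20, s(5) = 18, s(6) = 14, s(7) = 8, s(8) = 22, s(9) = 6, s(10) = 4, s(11) = 10, s(12) = 14, s(13) = 0, s(14) = 14, s(15) = 14, s(16) = 4, s(17) = 18, s(18) = 22, s(19) = 16, s(20) = 14, s(21) = 6, s(22) = 20, s(23) = 2, s(24) = 22, s(25) = 0.
The sequence repeats with period 24.
So s(353) = s(0 + ((353-0) mod 24)) = s(17) = 18.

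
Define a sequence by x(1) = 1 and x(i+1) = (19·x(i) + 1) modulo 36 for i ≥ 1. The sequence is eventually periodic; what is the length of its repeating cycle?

18

x(1) = 1; x(2) = 20; x(3) = 21; x(4) = 4; x(5) = 5; x(6) = 24; x(7) = 25; x(8) = 8; x(9) = 9; x(10) = 28; x(11) = 29; x(12) = 12; x(13) = 13; x(14) = 32; x(15) = 33; x(16) = 16; x(17) = 17; x(18) = 0; x(19) = 1.
Since x(19) = x(1) = 1, the sequence is periodic with period 18.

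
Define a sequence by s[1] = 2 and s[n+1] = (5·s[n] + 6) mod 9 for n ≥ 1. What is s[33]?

s[1] = 2; s[2] = 7; s[3] = 5; s[4] = 4; s[5] = 8; s[6] = 1; s[7] = 2.
The sequence repeats with period 6.
(33 - 1) mod 6 = 2, so s[33] = s[3] = 5.

5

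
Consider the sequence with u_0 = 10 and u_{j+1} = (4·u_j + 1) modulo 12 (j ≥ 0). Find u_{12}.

Computing terms: u_0 = 10; u_1 = 5; u_2 = 9; u_3 = 1; u_4 = 5.
Since u_4 = u_1 = 5, the sequence is eventually periodic: after a pre-period of length 1 it cycles with period 3.
For j ≥ 1, u_j depends only on (j - 1) mod 3. (12 - 1) mod 3 = 2, so u_{12} = u_3 = 1.

1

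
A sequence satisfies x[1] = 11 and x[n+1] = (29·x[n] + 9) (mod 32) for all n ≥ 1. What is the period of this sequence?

We have x[1] = 11; x[2] = 8; x[3] = 17; x[4] = 22; x[5] = 7; x[6] = 20; x[7] = 13; x[8] = 2; x[9] = 3; x[10] = 0; x[11] = 9; x[12] = 14; x[13] = 31; x[14] = 12; x[15] = 5; x[16] = 26; x[17] = 27; x[18] = 24; x[19] = 1; x[20] = 6; x[21] = 23; x[22] = 4; x[23] = 29; x[24] = 18; x[25] = 19; x[26] = 16; x[27] = 25; x[28] = 30; x[29] = 15; x[30] = 28; x[31] = 21; x[32] = 10; x[33] = 11.
Since x[33] = x[1] = 11, the sequence is periodic with period 32.

32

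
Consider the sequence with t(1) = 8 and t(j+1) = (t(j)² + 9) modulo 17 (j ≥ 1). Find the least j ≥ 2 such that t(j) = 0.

We have t(1) = 8,  t(2) = 5,  t(3) = 0,  t(4) = 9,  t(5) = 5.
Since t(5) = t(2) = 5, the sequence is eventually periodic: after a pre-period of length 1 it cycles with period 3.
The value 0 first appears (with j ≥ 2) at t(3).

3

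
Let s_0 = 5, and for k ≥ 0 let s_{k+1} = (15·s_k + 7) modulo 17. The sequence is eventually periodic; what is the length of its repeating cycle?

s_0 = 5, s_1 = 14, s_2 = 13, s_3 = 15, s_4 = 11, s_5 = 2, s_6 = 3, s_7 = 1, s_8 = 5.
Since s_8 = s_0 = 5, the sequence is periodic with period 8.

8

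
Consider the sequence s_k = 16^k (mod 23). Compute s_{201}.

We have s_1 = 16,  s_2 = 3,  s_3 = 2,  s_4 = 9,  s_5 = 6,  s_6 = 4,  s_7 = 18,  s_8 = 12,  s_9 = 8,  s_{10} = 13,  s_{11} = 1,  s_{12} = 16.
The sequence repeats with period 11.
(201 - 1) mod 11 = 2, so s_{201} = s_3 = 2.

2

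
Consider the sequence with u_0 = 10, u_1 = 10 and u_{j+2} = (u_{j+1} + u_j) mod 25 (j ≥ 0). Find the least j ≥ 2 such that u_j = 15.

8

We have u_0 = 10,  u_1 = 10,  u_2 = 20,  u_3 = 5,  u_4 = 0,  u_5 = 5,  u_6 = 5,  u_7 = 10,  u_8 = 15,  u_9 = 0,  u_{10} = 15,  u_{11} = 15,  u_{12} = 5,  u_{13} = 20,  u_{14} = 0,  u_{15} = 20,  u_{16} = 20,  u_{17} = 15,  u_{18} = 10,  u_{19} = 0,  u_{20} = 10,  u_{21} = 10.
The sequence repeats with period 20.
The value 15 first appears (with j ≥ 2) at u_8.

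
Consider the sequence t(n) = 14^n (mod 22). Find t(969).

4

Listing terms: t(1) = 14, t(2) = 20, t(3) = 16, t(4) = 4, t(5) = 12, t(6) = 14.
Since t(6) = t(1) = 14, the sequence is periodic with period 5.
So t(969) = t(1 + ((969-1) mod 5)) = t(4) = 4.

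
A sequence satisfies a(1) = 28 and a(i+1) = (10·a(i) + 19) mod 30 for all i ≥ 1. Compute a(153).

Listing terms: a(1) = 28, a(2) = 29, a(3) = 9, a(4) = 19, a(5) = 29.
Since a(5) = a(2) = 29, the sequence is eventually periodic: after a pre-period of length 1 it cycles with period 3.
For i ≥ 2, a(i) depends only on (i - 2) mod 3. (153 - 2) mod 3 = 1, so a(153) = a(3) = 9.

9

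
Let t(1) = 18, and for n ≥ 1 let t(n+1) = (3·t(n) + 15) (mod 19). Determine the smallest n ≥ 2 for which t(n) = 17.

14

Computing terms: t(1) = 18,  t(2) = 12,  t(3) = 13,  t(4) = 16,  t(5) = 6,  t(6) = 14,  t(7) = 0,  t(8) = 15,  t(9) = 3,  t(10) = 5,  t(11) = 11,  t(12) = 10,  t(13) = 7,  t(14) = 17,  t(15) = 9,  t(16) = 4,  t(17) = 8,  t(18) = 1,  t(19) = 18.
Since t(19) = t(1) = 18, the sequence is periodic with period 18.
The value 17 first appears (with n ≥ 2) at t(14).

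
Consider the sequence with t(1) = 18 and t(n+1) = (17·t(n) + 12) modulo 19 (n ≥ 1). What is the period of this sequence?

We have t(1) = 18,  t(2) = 14,  t(3) = 3,  t(4) = 6,  t(5) = 0,  t(6) = 12,  t(7) = 7,  t(8) = 17,  t(9) = 16,  t(10) = 18.
The sequence repeats with period 9.

9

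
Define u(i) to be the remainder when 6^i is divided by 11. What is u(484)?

Listing terms: u(0) = 1,  u(1) = 6,  u(2) = 3,  u(3) = 7,  u(4) = 9,  u(5) = 10,  u(6) = 5,  u(7) = 8,  u(8) = 4,  u(9) = 2,  u(10) = 1.
Since u(10) = u(0) = 1, the sequence is periodic with period 10.
So u(484) = u(0 + ((484-0) mod 10)) = u(4) = 9.

9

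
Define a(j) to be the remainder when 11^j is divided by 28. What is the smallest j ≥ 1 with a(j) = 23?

5

We have a(0) = 1; a(1) = 11; a(2) = 9; a(3) = 15; a(4) = 25; a(5) = 23; a(6) = 1.
The sequence repeats with period 6.
The value 23 first appears (with j ≥ 1) at a(5).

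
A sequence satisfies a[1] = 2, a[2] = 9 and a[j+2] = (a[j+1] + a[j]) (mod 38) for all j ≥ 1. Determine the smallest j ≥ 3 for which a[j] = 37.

12

Computing terms: a[1] = 2; a[2] = 9; a[3] = 11; a[4] = 20; a[5] = 31; a[6] = 13; a[7] = 6; a[8] = 19; a[9] = 25; a[10] = 6; a[11] = 31; a[12] = 37; a[13] = 30; a[14] = 29; a[15] = 21; a[16] = 12; a[17] = 33; a[18] = 7; a[19] = 2; a[20] = 9.
Since (a[19], a[20]) = (a[1], a[2]) = (2, 9) (two consecutive terms determine the rest), the sequence is periodic with period 18.
The value 37 first appears (with j ≥ 3) at a[12].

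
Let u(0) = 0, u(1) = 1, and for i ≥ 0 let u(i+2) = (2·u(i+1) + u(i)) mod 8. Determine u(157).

5

We have u(0) = 0; u(1) = 1; u(2) = 2; u(3) = 5; u(4) = 4; u(5) = 5; u(6) = 6; u(7) = 1; u(8) = 0; u(9) = 1.
The sequence repeats with period 8.
(157 - 0) mod 8 = 5, so u(157) = u(5) = 5.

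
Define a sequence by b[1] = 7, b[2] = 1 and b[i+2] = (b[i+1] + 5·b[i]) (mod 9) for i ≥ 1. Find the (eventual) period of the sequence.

18

We have b[1] = 7,  b[2] = 1,  b[3] = 0,  b[4] = 5,  b[5] = 5,  b[6] = 3,  b[7] = 1,  b[8] = 7,  b[9] = 3,  b[10] = 2,  b[11] = 8,  b[12] = 0,  b[13] = 4,  b[14] = 4,  b[15] = 6,  b[16] = 8,  b[17] = 2,  b[18] = 6,  b[19] = 7,  b[20] = 1.
The sequence repeats with period 18.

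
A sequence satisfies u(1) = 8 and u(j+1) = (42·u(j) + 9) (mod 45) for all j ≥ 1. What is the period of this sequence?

4

We have u(1) = 8, u(2) = 30, u(3) = 9, u(4) = 27, u(5) = 18, u(6) = 0, u(7) = 9.
Since u(7) = u(3) = 9, the sequence is eventually periodic: after a pre-period of length 2 it cycles with period 4.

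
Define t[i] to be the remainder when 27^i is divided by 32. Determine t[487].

19

Computing terms: t[0] = 1, t[1] = 27, t[2] = 25, t[3] = 3, t[4] = 17, t[5] = 11, t[6] = 9, t[7] = 19, t[8] = 1.
Since t[8] = t[0] = 1, the sequence is periodic with period 8.
(487 - 0) mod 8 = 7, so t[487] = t[7] = 19.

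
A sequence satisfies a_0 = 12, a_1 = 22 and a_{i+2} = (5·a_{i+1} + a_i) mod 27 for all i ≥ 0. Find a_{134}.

13

Listing terms: a_0 = 12, a_1 = 22, a_2 = 14, a_3 = 11, a_4 = 15, a_5 = 5, a_6 = 13, a_7 = 16, a_8 = 12, a_9 = 22.
Since (a_8, a_9) = (a_0, a_1) = (12, 22) (two consecutive terms determine the rest), the sequence is periodic with period 8.
So a_{134} = a_{0 + ((134-0) mod 8)} = a_6 = 13.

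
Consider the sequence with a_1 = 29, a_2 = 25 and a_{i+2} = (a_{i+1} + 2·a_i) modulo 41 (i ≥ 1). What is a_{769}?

27

Computing terms: a_1 = 29; a_2 = 25; a_3 = 1; a_4 = 10; a_5 = 12; a_6 = 32; a_7 = 15; a_8 = 38; a_9 = 27; a_{10} = 21; a_{11} = 34; a_{12} = 35; a_{13} = 21; a_{14} = 9; a_{15} = 10; a_{16} = 28; a_{17} = 7; a_{18} = 22; a_{19} = 36; a_{20} = 39; a_{21} = 29; a_{22} = 25.
Since (a_{21}, a_{22}) = (a_1, a_2) = (29, 25) (two consecutive terms determine the rest), the sequence is periodic with period 20.
(769 - 1) mod 20 = 8, so a_{769} = a_9 = 27.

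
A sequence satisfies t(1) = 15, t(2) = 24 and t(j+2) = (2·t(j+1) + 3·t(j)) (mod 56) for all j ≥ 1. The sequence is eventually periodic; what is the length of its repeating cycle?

t(1) = 15, t(2) = 24, t(3) = 37, t(4) = 34, t(5) = 11, t(6) = 12, t(7) = 1, t(8) = 38, t(9) = 23, t(10) = 48, t(11) = 53, t(12) = 26, t(13) = 43, t(14) = 52, t(15) = 9, t(16) = 6, t(17) = 39, t(18) = 40, t(19) = 29, t(20) = 10, t(21) = 51, t(22) = 20, t(23) = 25, t(24) = 54, t(25) = 15, t(26) = 24.
Since (t(25), t(26)) = (t(1), t(2)) = (15, 24) (two consecutive terms determine the rest), the sequence is periodic with period 24.

24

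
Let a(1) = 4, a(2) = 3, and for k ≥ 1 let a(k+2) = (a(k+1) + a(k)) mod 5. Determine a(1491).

a(1) = 4, a(2) = 3, a(3) = 2, a(4) = 0, a(5) = 2, a(6) = 2, a(7) = 4, a(8) = 1, a(9) = 0, a(10) = 1, a(11) = 1, a(12) = 2, a(13) = 3, a(14) = 0, a(15) = 3, a(16) = 3, a(17) = 1, a(18) = 4, a(19) = 0, a(20) = 4, a(21) = 4, a(22) = 3.
Since (a(21), a(22)) = (a(1), a(2)) = (4, 3) (two consecutive terms determine the rest), the sequence is periodic with period 20.
So a(1491) = a(1 + ((1491-1) mod 20)) = a(11) = 1.

1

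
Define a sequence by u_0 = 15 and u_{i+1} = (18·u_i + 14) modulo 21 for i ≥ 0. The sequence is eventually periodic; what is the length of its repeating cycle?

u_0 = 15,  u_1 = 11,  u_2 = 2,  u_3 = 8,  u_4 = 11.
Since u_4 = u_1 = 11, the sequence is eventually periodic: after a pre-period of length 1 it cycles with period 3.

3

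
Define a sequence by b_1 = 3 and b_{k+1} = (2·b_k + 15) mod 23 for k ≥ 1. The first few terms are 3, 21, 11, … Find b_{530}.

We have b_1 = 3; b_2 = 21; b_3 = 11; b_4 = 14; b_5 = 20; b_6 = 9; b_7 = 10; b_8 = 12; b_9 = 16; b_{10} = 1; b_{11} = 17; b_{12} = 3.
The sequence repeats with period 11.
So b_{530} = b_{1 + ((530-1) mod 11)} = b_2 = 21.

21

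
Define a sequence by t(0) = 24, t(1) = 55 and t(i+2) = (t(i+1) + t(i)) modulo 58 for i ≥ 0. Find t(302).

17

t(0) = 24,  t(1) = 55,  t(2) = 21,  t(3) = 18,  t(4) = 39,  t(5) = 57,  t(6) = 38,  t(7) = 37,  t(8) = 17,  t(9) = 54,  t(10) = 13,  t(11) = 9,  t(12) = 22,  t(13) = 31,  t(14) = 53,  t(15) = 26,  t(16) = 21,  t(17) = 47,  t(18) = 10,  t(19) = 57,  t(20) = 9,  t(21) = 8,  t(22) = 17,  t(23) = 25,  t(24) = 42,  t(25) = 9,  t(26) = 51,  t(27) = 2,  t(28) = 53,  t(29) = 55,  t(30) = 50,  t(31) = 47,  t(32) = 39,  t(33) = 28,  t(34) = 9,  t(35) = 37,  t(36) = 46,  t(37) = 25,  t(38) = 13,  t(39) = 38,  t(40) = 51,  t(41) = 31,  t(42) = 24,  t(43) = 55.
Since (t(42), t(43)) = (t(0), t(1)) = (24, 55) (two consecutive terms determine the rest), the sequence is periodic with period 42.
(302 - 0) mod 42 = 8, so t(302) = t(8) = 17.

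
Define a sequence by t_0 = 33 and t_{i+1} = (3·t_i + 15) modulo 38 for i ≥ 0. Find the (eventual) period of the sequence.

18

Computing terms: t_0 = 33; t_1 = 0; t_2 = 15; t_3 = 22; t_4 = 5; t_5 = 30; t_6 = 29; t_7 = 26; t_8 = 17; t_9 = 28; t_{10} = 23; t_{11} = 8; t_{12} = 1; t_{13} = 18; t_{14} = 31; t_{15} = 32; t_{16} = 35; t_{17} = 6; t_{18} = 33.
The sequence repeats with period 18.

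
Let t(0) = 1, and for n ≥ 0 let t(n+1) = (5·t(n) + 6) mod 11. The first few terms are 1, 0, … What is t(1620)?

Listing terms: t(0) = 1,  t(1) = 0,  t(2) = 6,  t(3) = 3,  t(4) = 10,  t(5) = 1.
Since t(5) = t(0) = 1, the sequence is periodic with period 5.
So t(1620) = t(0 + ((1620-0) mod 5)) = t(0) = 1.

1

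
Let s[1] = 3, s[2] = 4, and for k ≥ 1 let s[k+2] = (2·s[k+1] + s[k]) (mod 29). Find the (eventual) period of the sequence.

20

s[1] = 3,  s[2] = 4,  s[3] = 11,  s[4] = 26,  s[5] = 5,  s[6] = 7,  s[7] = 19,  s[8] = 16,  s[9] = 22,  s[10] = 2,  s[11] = 26,  s[12] = 25,  s[13] = 18,  s[14] = 3,  s[15] = 24,  s[16] = 22,  s[17] = 10,  s[18] = 13,  s[19] = 7,  s[20] = 27,  s[21] = 3,  s[22] = 4.
Since (s[21], s[22]) = (s[1], s[2]) = (3, 4) (two consecutive terms determine the rest), the sequence is periodic with period 20.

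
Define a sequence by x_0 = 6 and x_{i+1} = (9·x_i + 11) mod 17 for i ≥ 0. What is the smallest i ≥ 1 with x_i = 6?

Computing terms: x_0 = 6; x_1 = 14; x_2 = 1; x_3 = 3; x_4 = 4; x_5 = 13; x_6 = 9; x_7 = 7; x_8 = 6.
Since x_8 = x_0 = 6, the sequence is periodic with period 8.
The value 6 next appears (with i ≥ 1) at x_8.

8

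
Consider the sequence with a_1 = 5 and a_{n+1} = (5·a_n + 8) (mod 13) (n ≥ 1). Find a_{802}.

Computing terms: a_1 = 5, a_2 = 7, a_3 = 4, a_4 = 2, a_5 = 5.
Since a_5 = a_1 = 5, the sequence is periodic with period 4.
(802 - 1) mod 4 = 1, so a_{802} = a_2 = 7.

7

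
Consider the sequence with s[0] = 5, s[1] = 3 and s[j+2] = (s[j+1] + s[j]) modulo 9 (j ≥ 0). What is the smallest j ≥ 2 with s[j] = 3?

We have s[0] = 5,  s[1] = 3,  s[2] = 8,  s[3] = 2,  s[4] = 1,  s[5] = 3,  s[6] = 4,  s[7] = 7,  s[8] = 2,  s[9] = 0,  s[10] = 2,  s[11] = 2,  s[12] = 4,  s[13] = 6,  s[14] = 1,  s[15] = 7,  s[16] = 8,  s[17] = 6,  s[18] = 5,  s[19] = 2,  s[20] = 7,  s[21] = 0,  s[22] = 7,  s[23] = 7,  s[24] = 5,  s[25] = 3.
Since (s[24], s[25]) = (s[0], s[1]) = (5, 3) (two consecutive terms determine the rest), the sequence is periodic with period 24.
The value 3 first appears (with j ≥ 2) at s[5].

5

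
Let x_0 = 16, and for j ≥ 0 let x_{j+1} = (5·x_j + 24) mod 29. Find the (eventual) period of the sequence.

x_0 = 16; x_1 = 17; x_2 = 22; x_3 = 18; x_4 = 27; x_5 = 14; x_6 = 7; x_7 = 1; x_8 = 0; x_9 = 24; x_{10} = 28; x_{11} = 19; x_{12} = 3; x_{13} = 10; x_{14} = 16.
The sequence repeats with period 14.

14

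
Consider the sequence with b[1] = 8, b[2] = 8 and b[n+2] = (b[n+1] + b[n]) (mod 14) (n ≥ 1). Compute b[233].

Computing terms: b[1] = 8; b[2] = 8; b[3] = 2; b[4] = 10; b[5] = 12; b[6] = 8; b[7] = 6; b[8] = 0; b[9] = 6; b[10] = 6; b[11] = 12; b[12] = 4; b[13] = 2; b[14] = 6; b[15] = 8; b[16] = 0; b[17] = 8; b[18] = 8.
The sequence repeats with period 16.
(233 - 1) mod 16 = 8, so b[233] = b[9] = 6.

6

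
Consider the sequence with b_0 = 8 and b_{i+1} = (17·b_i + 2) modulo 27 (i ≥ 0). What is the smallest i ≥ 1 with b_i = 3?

1

Computing terms: b_0 = 8,  b_1 = 3,  b_2 = 26,  b_3 = 12,  b_4 = 17,  b_5 = 21,  b_6 = 8.
The sequence repeats with period 6.
The value 3 first appears (with i ≥ 1) at b_1.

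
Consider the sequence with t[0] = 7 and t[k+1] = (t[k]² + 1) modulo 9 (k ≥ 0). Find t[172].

We have t[0] = 7, t[1] = 5, t[2] = 8, t[3] = 2, t[4] = 5.
Since t[4] = t[1] = 5, the sequence is eventually periodic: after a pre-period of length 1 it cycles with period 3.
For k ≥ 1, t[k] depends only on (k - 1) mod 3. (172 - 1) mod 3 = 0, so t[172] = t[1] = 5.

5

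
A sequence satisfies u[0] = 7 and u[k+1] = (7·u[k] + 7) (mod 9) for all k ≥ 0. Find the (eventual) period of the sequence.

9

Computing terms: u[0] = 7, u[1] = 2, u[2] = 3, u[3] = 1, u[4] = 5, u[5] = 6, u[6] = 4, u[7] = 8, u[8] = 0, u[9] = 7.
The sequence repeats with period 9.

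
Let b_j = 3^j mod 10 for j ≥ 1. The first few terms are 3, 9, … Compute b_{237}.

3

Listing terms: b_1 = 3, b_2 = 9, b_3 = 7, b_4 = 1, b_5 = 3.
Since b_5 = b_1 = 3, the sequence is periodic with period 4.
(237 - 1) mod 4 = 0, so b_{237} = b_1 = 3.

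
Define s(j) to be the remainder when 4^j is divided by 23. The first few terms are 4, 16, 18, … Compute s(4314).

16

We have s(1) = 4; s(2) = 16; s(3) = 18; s(4) = 3; s(5) = 12; s(6) = 2; s(7) = 8; s(8) = 9; s(9) = 13; s(10) = 6; s(11) = 1; s(12) = 4.
Since s(12) = s(1) = 4, the sequence is periodic with period 11.
So s(4314) = s(1 + ((4314-1) mod 11)) = s(2) = 16.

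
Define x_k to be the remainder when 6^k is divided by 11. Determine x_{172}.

3

x_1 = 6,  x_2 = 3,  x_3 = 7,  x_4 = 9,  x_5 = 10,  x_6 = 5,  x_7 = 8,  x_8 = 4,  x_9 = 2,  x_{10} = 1,  x_{11} = 6.
Since x_{11} = x_1 = 6, the sequence is periodic with period 10.
So x_{172} = x_{1 + ((172-1) mod 10)} = x_2 = 3.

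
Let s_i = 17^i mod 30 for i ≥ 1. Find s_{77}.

s_1 = 17,  s_2 = 19,  s_3 = 23,  s_4 = 1,  s_5 = 17.
The sequence repeats with period 4.
So s_{77} = s_{1 + ((77-1) mod 4)} = s_1 = 17.

17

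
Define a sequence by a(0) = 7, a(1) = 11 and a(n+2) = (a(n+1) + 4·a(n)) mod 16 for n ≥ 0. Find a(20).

Computing terms: a(0) = 7, a(1) = 11, a(2) = 7, a(3) = 3, a(4) = 15, a(5) = 11, a(6) = 7.
Since (a(5), a(6)) = (a(1), a(2)) = (11, 7) (two consecutive terms determine the rest), the sequence is eventually periodic: after a pre-period of length 1 it cycles with period 4.
For n ≥ 1, a(n) depends only on (n - 1) mod 4. (20 - 1) mod 4 = 3, so a(20) = a(4) = 15.

15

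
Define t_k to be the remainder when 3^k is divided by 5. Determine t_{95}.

2

Computing terms: t_1 = 3; t_2 = 4; t_3 = 2; t_4 = 1; t_5 = 3.
The sequence repeats with period 4.
So t_{95} = t_{1 + ((95-1) mod 4)} = t_3 = 2.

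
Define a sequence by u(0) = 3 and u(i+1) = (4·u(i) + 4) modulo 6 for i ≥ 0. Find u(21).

0

u(0) = 3, u(1) = 4, u(2) = 2, u(3) = 0, u(4) = 4.
Since u(4) = u(1) = 4, the sequence is eventually periodic: after a pre-period of length 1 it cycles with period 3.
For i ≥ 1, u(i) depends only on (i - 1) mod 3. (21 - 1) mod 3 = 2, so u(21) = u(3) = 0.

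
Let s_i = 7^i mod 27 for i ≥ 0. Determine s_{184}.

25

Listing terms: s_0 = 1,  s_1 = 7,  s_2 = 22,  s_3 = 19,  s_4 = 25,  s_5 = 13,  s_6 = 10,  s_7 = 16,  s_8 = 4,  s_9 = 1.
The sequence repeats with period 9.
(184 - 0) mod 9 = 4, so s_{184} = s_4 = 25.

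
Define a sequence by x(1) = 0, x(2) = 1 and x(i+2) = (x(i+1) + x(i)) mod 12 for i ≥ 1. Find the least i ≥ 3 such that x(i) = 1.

3

We have x(1) = 0, x(2) = 1, x(3) = 1, x(4) = 2, x(5) = 3, x(6) = 5, x(7) = 8, x(8) = 1, x(9) = 9, x(10) = 10, x(11) = 7, x(12) = 5, x(13) = 0, x(14) = 5, x(15) = 5, x(16) = 10, x(17) = 3, x(18) = 1, x(19) = 4, x(20) = 5, x(21) = 9, x(22) = 2, x(23) = 11, x(24) = 1, x(25) = 0, x(26) = 1.
Since (x(25), x(26)) = (x(1), x(2)) = (0, 1) (two consecutive terms determine the rest), the sequence is periodic with period 24.
The value 1 first appears (with i ≥ 3) at x(3).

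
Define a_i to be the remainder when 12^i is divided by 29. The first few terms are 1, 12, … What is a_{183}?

a_0 = 1; a_1 = 12; a_2 = 28; a_3 = 17; a_4 = 1.
The sequence repeats with period 4.
So a_{183} = a_{0 + ((183-0) mod 4)} = a_3 = 17.

17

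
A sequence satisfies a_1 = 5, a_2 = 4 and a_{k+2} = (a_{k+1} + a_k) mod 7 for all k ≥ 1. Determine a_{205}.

6

Listing terms: a_1 = 5; a_2 = 4; a_3 = 2; a_4 = 6; a_5 = 1; a_6 = 0; a_7 = 1; a_8 = 1; a_9 = 2; a_{10} = 3; a_{11} = 5; a_{12} = 1; a_{13} = 6; a_{14} = 0; a_{15} = 6; a_{16} = 6; a_{17} = 5; a_{18} = 4.
The sequence repeats with period 16.
(205 - 1) mod 16 = 12, so a_{205} = a_{13} = 6.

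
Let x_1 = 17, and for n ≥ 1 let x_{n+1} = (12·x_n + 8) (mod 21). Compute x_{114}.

20

Listing terms: x_1 = 17,  x_2 = 2,  x_3 = 11,  x_4 = 14,  x_5 = 8,  x_6 = 20,  x_7 = 17.
Since x_7 = x_1 = 17, the sequence is periodic with period 6.
(114 - 1) mod 6 = 5, so x_{114} = x_6 = 20.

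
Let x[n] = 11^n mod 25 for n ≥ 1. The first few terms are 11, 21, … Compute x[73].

6

We have x[1] = 11,  x[2] = 21,  x[3] = 6,  x[4] = 16,  x[5] = 1,  x[6] = 11.
The sequence repeats with period 5.
(73 - 1) mod 5 = 2, so x[73] = x[3] = 6.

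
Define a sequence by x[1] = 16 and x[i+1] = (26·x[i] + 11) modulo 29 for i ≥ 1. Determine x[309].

Computing terms: x[1] = 16,  x[2] = 21,  x[3] = 6,  x[4] = 22,  x[5] = 3,  x[6] = 2,  x[7] = 5,  x[8] = 25,  x[9] = 23,  x[10] = 0,  x[11] = 11,  x[12] = 7,  x[13] = 19,  x[14] = 12,  x[15] = 4,  x[16] = 28,  x[17] = 14,  x[18] = 27,  x[19] = 17,  x[20] = 18,  x[21] = 15,  x[22] = 24,  x[23] = 26,  x[24] = 20,  x[25] = 9,  x[26] = 13,  x[27] = 1,  x[28] = 8,  x[29] = 16.
Since x[29] = x[1] = 16, the sequence is periodic with period 28.
So x[309] = x[1 + ((309-1) mod 28)] = x[1] = 16.

16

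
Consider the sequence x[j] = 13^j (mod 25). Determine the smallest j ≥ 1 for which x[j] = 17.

7

x[0] = 1, x[1] = 13, x[2] = 19, x[3] = 22, x[4] = 11, x[5] = 18, x[6] = 9, x[7] = 17, x[8] = 21, x[9] = 23, x[10] = 24, x[11] = 12, x[12] = 6, x[13] = 3, x[14] = 14, x[15] = 7, x[16] = 16, x[17] = 8, x[18] = 4, x[19] = 2, x[20] = 1.
Since x[20] = x[0] = 1, the sequence is periodic with period 20.
The value 17 first appears (with j ≥ 1) at x[7].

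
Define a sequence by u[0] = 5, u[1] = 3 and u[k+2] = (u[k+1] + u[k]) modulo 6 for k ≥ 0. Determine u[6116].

4

Computing terms: u[0] = 5, u[1] = 3, u[2] = 2, u[3] = 5, u[4] = 1, u[5] = 0, u[6] = 1, u[7] = 1, u[8] = 2, u[9] = 3, u[10] = 5, u[11] = 2, u[12] = 1, u[13] = 3, u[14] = 4, u[15] = 1, u[16] = 5, u[17] = 0, u[18] = 5, u[19] = 5, u[20] = 4, u[21] = 3, u[22] = 1, u[23] = 4, u[24] = 5, u[25] = 3.
The sequence repeats with period 24.
So u[6116] = u[0 + ((6116-0) mod 24)] = u[20] = 4.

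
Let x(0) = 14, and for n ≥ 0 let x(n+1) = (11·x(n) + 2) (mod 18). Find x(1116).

Computing terms: x(0) = 14; x(1) = 12; x(2) = 8; x(3) = 0; x(4) = 2; x(5) = 6; x(6) = 14.
Since x(6) = x(0) = 14, the sequence is periodic with period 6.
So x(1116) = x(0 + ((1116-0) mod 6)) = x(0) = 14.

14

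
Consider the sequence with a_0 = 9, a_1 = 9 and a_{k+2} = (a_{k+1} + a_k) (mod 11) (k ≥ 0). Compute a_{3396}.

7

a_0 = 9,  a_1 = 9,  a_2 = 7,  a_3 = 5,  a_4 = 1,  a_5 = 6,  a_6 = 7,  a_7 = 2,  a_8 = 9,  a_9 = 0,  a_{10} = 9,  a_{11} = 9.
The sequence repeats with period 10.
(3396 - 0) mod 10 = 6, so a_{3396} = a_6 = 7.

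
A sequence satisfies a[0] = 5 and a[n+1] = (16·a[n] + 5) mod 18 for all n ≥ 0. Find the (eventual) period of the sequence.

9

Listing terms: a[0] = 5,  a[1] = 13,  a[2] = 15,  a[3] = 11,  a[4] = 1,  a[5] = 3,  a[6] = 17,  a[7] = 7,  a[8] = 9,  a[9] = 5.
Since a[9] = a[0] = 5, the sequence is periodic with period 9.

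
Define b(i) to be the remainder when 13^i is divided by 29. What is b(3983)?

Listing terms: b(1) = 13; b(2) = 24; b(3) = 22; b(4) = 25; b(5) = 6; b(6) = 20; b(7) = 28; b(8) = 16; b(9) = 5; b(10) = 7; b(11) = 4; b(12) = 23; b(13) = 9; b(14) = 1; b(15) = 13.
The sequence repeats with period 14.
So b(3983) = b(1 + ((3983-1) mod 14)) = b(7) = 28.

28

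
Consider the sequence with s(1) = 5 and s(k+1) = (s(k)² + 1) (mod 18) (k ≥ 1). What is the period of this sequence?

Computing terms: s(1) = 5, s(2) = 8, s(3) = 11, s(4) = 14, s(5) = 17, s(6) = 2, s(7) = 5.
The sequence repeats with period 6.

6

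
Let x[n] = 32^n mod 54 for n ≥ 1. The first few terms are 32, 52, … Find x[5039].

x[1] = 32; x[2] = 52; x[3] = 44; x[4] = 4; x[5] = 20; x[6] = 46; x[7] = 14; x[8] = 16; x[9] = 26; x[10] = 22; x[11] = 2; x[12] = 10; x[13] = 50; x[14] = 34; x[15] = 8; x[16] = 40; x[17] = 38; x[18] = 28; x[19] = 32.
Since x[19] = x[1] = 32, the sequence is periodic with period 18.
So x[5039] = x[1 + ((5039-1) mod 18)] = x[17] = 38.

38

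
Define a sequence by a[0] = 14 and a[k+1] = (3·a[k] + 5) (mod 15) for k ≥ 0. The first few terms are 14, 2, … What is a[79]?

8

Computing terms: a[0] = 14; a[1] = 2; a[2] = 11; a[3] = 8; a[4] = 14.
Since a[4] = a[0] = 14, the sequence is periodic with period 4.
So a[79] = a[0 + ((79-0) mod 4)] = a[3] = 8.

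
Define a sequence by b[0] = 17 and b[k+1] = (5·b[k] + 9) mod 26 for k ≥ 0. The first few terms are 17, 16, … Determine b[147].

Computing terms: b[0] = 17,  b[1] = 16,  b[2] = 11,  b[3] = 12,  b[4] = 17.
The sequence repeats with period 4.
(147 - 0) mod 4 = 3, so b[147] = b[3] = 12.

12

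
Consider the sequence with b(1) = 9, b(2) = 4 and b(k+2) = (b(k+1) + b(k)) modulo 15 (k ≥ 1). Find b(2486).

2

Listing terms: b(1) = 9; b(2) = 4; b(3) = 13; b(4) = 2; b(5) = 0; b(6) = 2; b(7) = 2; b(8) = 4; b(9) = 6; b(10) = 10; b(11) = 1; b(12) = 11; b(13) = 12; b(14) = 8; b(15) = 5; b(16) = 13; b(17) = 3; b(18) = 1; b(19) = 4; b(20) = 5; b(21) = 9; b(22) = 14; b(23) = 8; b(24) = 7; b(25) = 0; b(26) = 7; b(27) = 7; b(28) = 14; b(29) = 6; b(30) = 5; b(31) = 11; b(32) = 1; b(33) = 12; b(34) = 13; b(35) = 10; b(36) = 8; b(37) = 3; b(38) = 11; b(39) = 14; b(40) = 10; b(41) = 9; b(42) = 4.
Since (b(41), b(42)) = (b(1), b(2)) = (9, 4) (two consecutive terms determine the rest), the sequence is periodic with period 40.
So b(2486) = b(1 + ((2486-1) mod 40)) = b(6) = 2.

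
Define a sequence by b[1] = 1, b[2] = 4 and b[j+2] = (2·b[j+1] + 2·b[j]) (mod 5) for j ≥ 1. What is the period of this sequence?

b[1] = 1, b[2] = 4, b[3] = 0, b[4] = 3, b[5] = 1, b[6] = 3, b[7] = 3, b[8] = 2, b[9] = 0, b[10] = 4, b[11] = 3, b[12] = 4, b[13] = 4, b[14] = 1, b[15] = 0, b[16] = 2, b[17] = 4, b[18] = 2, b[19] = 2, b[20] = 3, b[21] = 0, b[22] = 1, b[23] = 2, b[24] = 1, b[25] = 1, b[26] = 4.
The sequence repeats with period 24.

24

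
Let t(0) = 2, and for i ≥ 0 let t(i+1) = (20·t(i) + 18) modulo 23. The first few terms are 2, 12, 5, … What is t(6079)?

21

t(0) = 2, t(1) = 12, t(2) = 5, t(3) = 3, t(4) = 9, t(5) = 14, t(6) = 22, t(7) = 21, t(8) = 1, t(9) = 15, t(10) = 19, t(11) = 7, t(12) = 20, t(13) = 4, t(14) = 6, t(15) = 0, t(16) = 18, t(17) = 10, t(18) = 11, t(19) = 8, t(20) = 17, t(21) = 13, t(22) = 2.
Since t(22) = t(0) = 2, the sequence is periodic with period 22.
(6079 - 0) mod 22 = 7, so t(6079) = t(7) = 21.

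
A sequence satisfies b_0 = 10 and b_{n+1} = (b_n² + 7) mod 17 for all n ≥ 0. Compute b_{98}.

3

Listing terms: b_0 = 10, b_1 = 5, b_2 = 15, b_3 = 11, b_4 = 9, b_5 = 3, b_6 = 16, b_7 = 8, b_8 = 3.
Since b_8 = b_5 = 3, the sequence is eventually periodic: after a pre-period of length 5 it cycles with period 3.
For n ≥ 5, b_n depends only on (n - 5) mod 3. (98 - 5) mod 3 = 0, so b_{98} = b_5 = 3.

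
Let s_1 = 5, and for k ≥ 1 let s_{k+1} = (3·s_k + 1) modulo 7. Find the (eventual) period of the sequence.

6

We have s_1 = 5, s_2 = 2, s_3 = 0, s_4 = 1, s_5 = 4, s_6 = 6, s_7 = 5.
Since s_7 = s_1 = 5, the sequence is periodic with period 6.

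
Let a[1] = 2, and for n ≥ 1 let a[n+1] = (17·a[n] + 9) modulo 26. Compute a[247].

2

We have a[1] = 2, a[2] = 17, a[3] = 12, a[4] = 5, a[5] = 16, a[6] = 21, a[7] = 2.
Since a[7] = a[1] = 2, the sequence is periodic with period 6.
So a[247] = a[1 + ((247-1) mod 6)] = a[1] = 2.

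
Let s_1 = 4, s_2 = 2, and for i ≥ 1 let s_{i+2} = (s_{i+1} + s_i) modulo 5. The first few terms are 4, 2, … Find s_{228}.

s_1 = 4,  s_2 = 2,  s_3 = 1,  s_4 = 3,  s_5 = 4,  s_6 = 2.
Since (s_5, s_6) = (s_1, s_2) = (4, 2) (two consecutive terms determine the rest), the sequence is periodic with period 4.
(228 - 1) mod 4 = 3, so s_{228} = s_4 = 3.

3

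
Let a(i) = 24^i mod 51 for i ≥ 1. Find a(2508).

30

Computing terms: a(1) = 24,  a(2) = 15,  a(3) = 3,  a(4) = 21,  a(5) = 45,  a(6) = 9,  a(7) = 12,  a(8) = 33,  a(9) = 27,  a(10) = 36,  a(11) = 48,  a(12) = 30,  a(13) = 6,  a(14) = 42,  a(15) = 39,  a(16) = 18,  a(17) = 24.
The sequence repeats with period 16.
So a(2508) = a(1 + ((2508-1) mod 16)) = a(12) = 30.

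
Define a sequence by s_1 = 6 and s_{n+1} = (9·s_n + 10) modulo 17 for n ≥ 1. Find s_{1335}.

We have s_1 = 6, s_2 = 13, s_3 = 8, s_4 = 14, s_5 = 0, s_6 = 10, s_7 = 15, s_8 = 9, s_9 = 6.
Since s_9 = s_1 = 6, the sequence is periodic with period 8.
(1335 - 1) mod 8 = 6, so s_{1335} = s_7 = 15.

15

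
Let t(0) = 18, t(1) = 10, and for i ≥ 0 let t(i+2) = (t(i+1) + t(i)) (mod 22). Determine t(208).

Computing terms: t(0) = 18,  t(1) = 10,  t(2) = 6,  t(3) = 16,  t(4) = 0,  t(5) = 16,  t(6) = 16,  t(7) = 10,  t(8) = 4,  t(9) = 14,  t(10) = 18,  t(11) = 10.
Since (t(10), t(11)) = (t(0), t(1)) = (18, 10) (two consecutive terms determine the rest), the sequence is periodic with period 10.
So t(208) = t(0 + ((208-0) mod 10)) = t(8) = 4.

4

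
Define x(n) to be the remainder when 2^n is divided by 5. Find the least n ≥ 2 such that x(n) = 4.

2

We have x(1) = 2, x(2) = 4, x(3) = 3, x(4) = 1, x(5) = 2.
Since x(5) = x(1) = 2, the sequence is periodic with period 4.
The value 4 first appears (with n ≥ 2) at x(2).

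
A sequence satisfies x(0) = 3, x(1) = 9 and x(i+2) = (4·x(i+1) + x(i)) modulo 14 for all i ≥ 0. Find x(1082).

3

x(0) = 3,  x(1) = 9,  x(2) = 11,  x(3) = 11,  x(4) = 13,  x(5) = 7,  x(6) = 13,  x(7) = 3,  x(8) = 11,  x(9) = 5,  x(10) = 3,  x(11) = 3,  x(12) = 1,  x(13) = 7,  x(14) = 1,  x(15) = 11,  x(16) = 3,  x(17) = 9.
The sequence repeats with period 16.
(1082 - 0) mod 16 = 10, so x(1082) = x(10) = 3.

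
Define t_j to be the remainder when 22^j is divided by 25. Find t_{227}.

Listing terms: t_0 = 1; t_1 = 22; t_2 = 9; t_3 = 23; t_4 = 6; t_5 = 7; t_6 = 4; t_7 = 13; t_8 = 11; t_9 = 17; t_{10} = 24; t_{11} = 3; t_{12} = 16; t_{13} = 2; t_{14} = 19; t_{15} = 18; t_{16} = 21; t_{17} = 12; t_{18} = 14; t_{19} = 8; t_{20} = 1.
Since t_{20} = t_0 = 1, the sequence is periodic with period 20.
(227 - 0) mod 20 = 7, so t_{227} = t_7 = 13.

13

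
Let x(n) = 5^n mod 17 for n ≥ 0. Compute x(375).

Listing terms: x(0) = 1,  x(1) = 5,  x(2) = 8,  x(3) = 6,  x(4) = 13,  x(5) = 14,  x(6) = 2,  x(7) = 10,  x(8) = 16,  x(9) = 12,  x(10) = 9,  x(11) = 11,  x(12) = 4,  x(13) = 3,  x(14) = 15,  x(15) = 7,  x(16) = 1.
The sequence repeats with period 16.
So x(375) = x(0 + ((375-0) mod 16)) = x(7) = 10.

10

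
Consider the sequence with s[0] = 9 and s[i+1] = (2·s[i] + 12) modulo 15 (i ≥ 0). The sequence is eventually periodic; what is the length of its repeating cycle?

4

s[0] = 9; s[1] = 0; s[2] = 12; s[3] = 6; s[4] = 9.
Since s[4] = s[0] = 9, the sequence is periodic with period 4.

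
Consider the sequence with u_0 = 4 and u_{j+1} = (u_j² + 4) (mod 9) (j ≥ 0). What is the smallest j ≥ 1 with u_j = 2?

u_0 = 4; u_1 = 2; u_2 = 8; u_3 = 5; u_4 = 2.
Since u_4 = u_1 = 2, the sequence is eventually periodic: after a pre-period of length 1 it cycles with period 3.
The value 2 first appears (with j ≥ 1) at u_1.

1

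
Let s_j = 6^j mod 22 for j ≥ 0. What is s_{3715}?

10

Listing terms: s_0 = 1,  s_1 = 6,  s_2 = 14,  s_3 = 18,  s_4 = 20,  s_5 = 10,  s_6 = 16,  s_7 = 8,  s_8 = 4,  s_9 = 2,  s_{10} = 12,  s_{11} = 6.
Since s_{11} = s_1 = 6, the sequence is eventually periodic: after a pre-period of length 1 it cycles with period 10.
For j ≥ 1, s_j depends only on (j - 1) mod 10. (3715 - 1) mod 10 = 4, so s_{3715} = s_5 = 10.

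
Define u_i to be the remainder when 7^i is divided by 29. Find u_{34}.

u_0 = 1; u_1 = 7; u_2 = 20; u_3 = 24; u_4 = 23; u_5 = 16; u_6 = 25; u_7 = 1.
The sequence repeats with period 7.
So u_{34} = u_{0 + ((34-0) mod 7)} = u_6 = 25.

25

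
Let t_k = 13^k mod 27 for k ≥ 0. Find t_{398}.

We have t_0 = 1; t_1 = 13; t_2 = 7; t_3 = 10; t_4 = 22; t_5 = 16; t_6 = 19; t_7 = 4; t_8 = 25; t_9 = 1.
Since t_9 = t_0 = 1, the sequence is periodic with period 9.
(398 - 0) mod 9 = 2, so t_{398} = t_2 = 7.

7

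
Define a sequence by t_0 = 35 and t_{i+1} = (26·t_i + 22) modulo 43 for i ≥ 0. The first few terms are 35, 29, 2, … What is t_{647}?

We have t_0 = 35,  t_1 = 29,  t_2 = 2,  t_3 = 31,  t_4 = 11,  t_5 = 7,  t_6 = 32,  t_7 = 37,  t_8 = 38,  t_9 = 21,  t_{10} = 9,  t_{11} = 41,  t_{12} = 13,  t_{13} = 16,  t_{14} = 8,  t_{15} = 15,  t_{16} = 25,  t_{17} = 27,  t_{18} = 36,  t_{19} = 12,  t_{20} = 33,  t_{21} = 20,  t_{22} = 26,  t_{23} = 10,  t_{24} = 24,  t_{25} = 1,  t_{26} = 5,  t_{27} = 23,  t_{28} = 18,  t_{29} = 17,  t_{30} = 34,  t_{31} = 3,  t_{32} = 14,  t_{33} = 42,  t_{34} = 39,  t_{35} = 4,  t_{36} = 40,  t_{37} = 30,  t_{38} = 28,  t_{39} = 19,  t_{40} = 0,  t_{41} = 22,  t_{42} = 35.
Since t_{42} = t_0 = 35, the sequence is periodic with period 42.
So t_{647} = t_{0 + ((647-0) mod 42)} = t_{17} = 27.

27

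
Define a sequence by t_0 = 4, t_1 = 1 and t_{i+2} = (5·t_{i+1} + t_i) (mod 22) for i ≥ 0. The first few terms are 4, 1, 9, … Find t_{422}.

We have t_0 = 4, t_1 = 1, t_2 = 9, t_3 = 2, t_4 = 19, t_5 = 9, t_6 = 20, t_7 = 21, t_8 = 15, t_9 = 8, t_{10} = 11, t_{11} = 19, t_{12} = 18, t_{13} = 21, t_{14} = 13, t_{15} = 20, t_{16} = 3, t_{17} = 13, t_{18} = 2, t_{19} = 1, t_{20} = 7, t_{21} = 14, t_{22} = 11, t_{23} = 3, t_{24} = 4, t_{25} = 1.
Since (t_{24}, t_{25}) = (t_0, t_1) = (4, 1) (two consecutive terms determine the rest), the sequence is periodic with period 24.
(422 - 0) mod 24 = 14, so t_{422} = t_{14} = 13.

13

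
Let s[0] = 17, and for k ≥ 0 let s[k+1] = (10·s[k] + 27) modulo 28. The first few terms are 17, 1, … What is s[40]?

Listing terms: s[0] = 17,  s[1] = 1,  s[2] = 9,  s[3] = 5,  s[4] = 21,  s[5] = 13,  s[6] = 17.
The sequence repeats with period 6.
So s[40] = s[0 + ((40-0) mod 6)] = s[4] = 21.

21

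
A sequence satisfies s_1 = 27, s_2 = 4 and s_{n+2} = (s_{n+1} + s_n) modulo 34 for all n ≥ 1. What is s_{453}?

3

Computing terms: s_1 = 27,  s_2 = 4,  s_3 = 31,  s_4 = 1,  s_5 = 32,  s_6 = 33,  s_7 = 31,  s_8 = 30,  s_9 = 27,  s_{10} = 23,  s_{11} = 16,  s_{12} = 5,  s_{13} = 21,  s_{14} = 26,  s_{15} = 13,  s_{16} = 5,  s_{17} = 18,  s_{18} = 23,  s_{19} = 7,  s_{20} = 30,  s_{21} = 3,  s_{22} = 33,  s_{23} = 2,  s_{24} = 1,  s_{25} = 3,  s_{26} = 4,  s_{27} = 7,  s_{28} = 11,  s_{29} = 18,  s_{30} = 29,  s_{31} = 13,  s_{32} = 8,  s_{33} = 21,  s_{34} = 29,  s_{35} = 16,  s_{36} = 11,  s_{37} = 27,  s_{38} = 4.
The sequence repeats with period 36.
(453 - 1) mod 36 = 20, so s_{453} = s_{21} = 3.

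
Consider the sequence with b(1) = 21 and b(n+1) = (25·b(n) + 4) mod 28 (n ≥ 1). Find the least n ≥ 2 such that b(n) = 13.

3

Listing terms: b(1) = 21, b(2) = 25, b(3) = 13, b(4) = 21.
The sequence repeats with period 3.
The value 13 first appears (with n ≥ 2) at b(3).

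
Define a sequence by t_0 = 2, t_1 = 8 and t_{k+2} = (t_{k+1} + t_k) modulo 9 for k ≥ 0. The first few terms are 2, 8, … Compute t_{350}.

We have t_0 = 2, t_1 = 8, t_2 = 1, t_3 = 0, t_4 = 1, t_5 = 1, t_6 = 2, t_7 = 3, t_8 = 5, t_9 = 8, t_{10} = 4, t_{11} = 3, t_{12} = 7, t_{13} = 1, t_{14} = 8, t_{15} = 0, t_{16} = 8, t_{17} = 8, t_{18} = 7, t_{19} = 6, t_{20} = 4, t_{21} = 1, t_{22} = 5, t_{23} = 6, t_{24} = 2, t_{25} = 8.
Since (t_{24}, t_{25}) = (t_0, t_1) = (2, 8) (two consecutive terms determine the rest), the sequence is periodic with period 24.
(350 - 0) mod 24 = 14, so t_{350} = t_{14} = 8.

8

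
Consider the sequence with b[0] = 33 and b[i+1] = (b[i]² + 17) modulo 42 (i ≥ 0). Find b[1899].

26

b[0] = 33,  b[1] = 14,  b[2] = 3,  b[3] = 26,  b[4] = 21,  b[5] = 38,  b[6] = 33.
Since b[6] = b[0] = 33, the sequence is periodic with period 6.
So b[1899] = b[0 + ((1899-0) mod 6)] = b[3] = 26.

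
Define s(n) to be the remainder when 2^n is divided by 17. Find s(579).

8

We have s(1) = 2; s(2) = 4; s(3) = 8; s(4) = 16; s(5) = 15; s(6) = 13; s(7) = 9; s(8) = 1; s(9) = 2.
Since s(9) = s(1) = 2, the sequence is periodic with period 8.
(579 - 1) mod 8 = 2, so s(579) = s(3) = 8.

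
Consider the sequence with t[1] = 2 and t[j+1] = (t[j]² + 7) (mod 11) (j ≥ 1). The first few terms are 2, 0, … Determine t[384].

5

Listing terms: t[1] = 2, t[2] = 0, t[3] = 7, t[4] = 1, t[5] = 8, t[6] = 5, t[7] = 10, t[8] = 8.
Since t[8] = t[5] = 8, the sequence is eventually periodic: after a pre-period of length 4 it cycles with period 3.
For j ≥ 5, t[j] depends only on (j - 5) mod 3. (384 - 5) mod 3 = 1, so t[384] = t[6] = 5.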